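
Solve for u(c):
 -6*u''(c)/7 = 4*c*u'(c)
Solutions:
 u(c) = C1 + C2*erf(sqrt(21)*c/3)


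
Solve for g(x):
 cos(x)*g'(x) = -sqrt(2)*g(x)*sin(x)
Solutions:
 g(x) = C1*cos(x)^(sqrt(2))


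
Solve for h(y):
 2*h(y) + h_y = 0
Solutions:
 h(y) = C1*exp(-2*y)


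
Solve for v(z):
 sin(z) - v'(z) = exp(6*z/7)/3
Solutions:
 v(z) = C1 - 7*exp(6*z/7)/18 - cos(z)


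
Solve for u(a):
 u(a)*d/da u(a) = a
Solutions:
 u(a) = -sqrt(C1 + a^2)
 u(a) = sqrt(C1 + a^2)


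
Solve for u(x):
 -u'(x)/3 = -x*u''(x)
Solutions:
 u(x) = C1 + C2*x^(4/3)


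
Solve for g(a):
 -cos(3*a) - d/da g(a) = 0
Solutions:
 g(a) = C1 - sin(3*a)/3


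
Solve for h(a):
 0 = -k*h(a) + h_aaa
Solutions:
 h(a) = C1*exp(a*k^(1/3)) + C2*exp(a*k^(1/3)*(-1 + sqrt(3)*I)/2) + C3*exp(-a*k^(1/3)*(1 + sqrt(3)*I)/2)


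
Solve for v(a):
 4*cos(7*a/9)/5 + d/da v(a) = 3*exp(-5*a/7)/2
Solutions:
 v(a) = C1 - 36*sin(7*a/9)/35 - 21*exp(-5*a/7)/10


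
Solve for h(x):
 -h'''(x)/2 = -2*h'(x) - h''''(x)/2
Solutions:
 h(x) = C1 + C2*exp(x*((6*sqrt(78) + 53)^(-1/3) + 2 + (6*sqrt(78) + 53)^(1/3))/6)*sin(sqrt(3)*x*(-(6*sqrt(78) + 53)^(1/3) + (6*sqrt(78) + 53)^(-1/3))/6) + C3*exp(x*((6*sqrt(78) + 53)^(-1/3) + 2 + (6*sqrt(78) + 53)^(1/3))/6)*cos(sqrt(3)*x*(-(6*sqrt(78) + 53)^(1/3) + (6*sqrt(78) + 53)^(-1/3))/6) + C4*exp(x*(-(6*sqrt(78) + 53)^(1/3) - 1/(6*sqrt(78) + 53)^(1/3) + 1)/3)


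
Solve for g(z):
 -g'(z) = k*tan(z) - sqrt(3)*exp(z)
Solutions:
 g(z) = C1 + k*log(cos(z)) + sqrt(3)*exp(z)


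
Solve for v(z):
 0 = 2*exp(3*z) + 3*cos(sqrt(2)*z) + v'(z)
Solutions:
 v(z) = C1 - 2*exp(3*z)/3 - 3*sqrt(2)*sin(sqrt(2)*z)/2


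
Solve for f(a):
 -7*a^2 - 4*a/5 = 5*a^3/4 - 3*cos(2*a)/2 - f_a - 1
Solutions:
 f(a) = C1 + 5*a^4/16 + 7*a^3/3 + 2*a^2/5 - a - 3*sin(a)*cos(a)/2


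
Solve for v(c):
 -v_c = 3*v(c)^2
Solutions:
 v(c) = 1/(C1 + 3*c)


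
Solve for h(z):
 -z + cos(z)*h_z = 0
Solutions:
 h(z) = C1 + Integral(z/cos(z), z)


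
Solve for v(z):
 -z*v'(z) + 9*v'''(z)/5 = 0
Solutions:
 v(z) = C1 + Integral(C2*airyai(15^(1/3)*z/3) + C3*airybi(15^(1/3)*z/3), z)


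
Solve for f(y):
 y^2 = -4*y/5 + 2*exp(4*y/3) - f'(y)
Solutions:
 f(y) = C1 - y^3/3 - 2*y^2/5 + 3*exp(4*y/3)/2


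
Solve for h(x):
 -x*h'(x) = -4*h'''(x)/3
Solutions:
 h(x) = C1 + Integral(C2*airyai(6^(1/3)*x/2) + C3*airybi(6^(1/3)*x/2), x)


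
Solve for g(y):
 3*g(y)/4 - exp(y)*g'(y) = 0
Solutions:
 g(y) = C1*exp(-3*exp(-y)/4)


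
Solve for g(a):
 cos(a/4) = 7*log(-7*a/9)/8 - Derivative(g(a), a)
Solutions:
 g(a) = C1 + 7*a*log(-a)/8 - 7*a*log(3)/4 - 7*a/8 + 7*a*log(7)/8 - 4*sin(a/4)


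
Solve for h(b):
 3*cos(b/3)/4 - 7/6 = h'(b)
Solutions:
 h(b) = C1 - 7*b/6 + 9*sin(b/3)/4


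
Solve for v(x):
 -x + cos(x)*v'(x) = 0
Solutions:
 v(x) = C1 + Integral(x/cos(x), x)


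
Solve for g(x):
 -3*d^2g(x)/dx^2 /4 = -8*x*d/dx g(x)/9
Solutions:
 g(x) = C1 + C2*erfi(4*sqrt(3)*x/9)


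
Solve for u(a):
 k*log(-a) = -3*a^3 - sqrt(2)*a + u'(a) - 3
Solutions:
 u(a) = C1 + 3*a^4/4 + sqrt(2)*a^2/2 + a*k*log(-a) + a*(3 - k)


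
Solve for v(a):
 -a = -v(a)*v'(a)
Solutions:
 v(a) = -sqrt(C1 + a^2)
 v(a) = sqrt(C1 + a^2)


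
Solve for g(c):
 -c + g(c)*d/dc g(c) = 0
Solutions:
 g(c) = -sqrt(C1 + c^2)
 g(c) = sqrt(C1 + c^2)


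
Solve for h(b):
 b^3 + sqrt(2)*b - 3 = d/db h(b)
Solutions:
 h(b) = C1 + b^4/4 + sqrt(2)*b^2/2 - 3*b


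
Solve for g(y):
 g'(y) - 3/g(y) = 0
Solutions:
 g(y) = -sqrt(C1 + 6*y)
 g(y) = sqrt(C1 + 6*y)


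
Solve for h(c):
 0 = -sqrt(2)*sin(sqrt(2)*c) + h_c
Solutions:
 h(c) = C1 - cos(sqrt(2)*c)


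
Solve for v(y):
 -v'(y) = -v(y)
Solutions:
 v(y) = C1*exp(y)


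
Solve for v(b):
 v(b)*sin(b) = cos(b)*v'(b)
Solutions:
 v(b) = C1/cos(b)


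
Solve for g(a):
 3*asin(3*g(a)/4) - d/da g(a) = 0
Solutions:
 Integral(1/asin(3*_y/4), (_y, g(a))) = C1 + 3*a


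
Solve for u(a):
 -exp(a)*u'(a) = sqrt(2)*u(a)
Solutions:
 u(a) = C1*exp(sqrt(2)*exp(-a))


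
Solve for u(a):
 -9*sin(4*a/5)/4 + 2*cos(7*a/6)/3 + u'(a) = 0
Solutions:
 u(a) = C1 - 4*sin(7*a/6)/7 - 45*cos(4*a/5)/16


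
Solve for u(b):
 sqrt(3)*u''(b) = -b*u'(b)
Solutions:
 u(b) = C1 + C2*erf(sqrt(2)*3^(3/4)*b/6)


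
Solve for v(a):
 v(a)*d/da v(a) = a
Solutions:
 v(a) = -sqrt(C1 + a^2)
 v(a) = sqrt(C1 + a^2)


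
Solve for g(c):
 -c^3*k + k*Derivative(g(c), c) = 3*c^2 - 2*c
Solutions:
 g(c) = C1 + c^4/4 + c^3/k - c^2/k


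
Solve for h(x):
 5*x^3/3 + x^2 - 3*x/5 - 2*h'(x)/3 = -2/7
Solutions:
 h(x) = C1 + 5*x^4/8 + x^3/2 - 9*x^2/20 + 3*x/7


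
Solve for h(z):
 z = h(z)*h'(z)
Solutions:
 h(z) = -sqrt(C1 + z^2)
 h(z) = sqrt(C1 + z^2)


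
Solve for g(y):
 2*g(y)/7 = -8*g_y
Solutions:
 g(y) = C1*exp(-y/28)


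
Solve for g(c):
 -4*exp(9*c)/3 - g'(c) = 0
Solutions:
 g(c) = C1 - 4*exp(9*c)/27


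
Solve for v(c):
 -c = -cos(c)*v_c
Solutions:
 v(c) = C1 + Integral(c/cos(c), c)


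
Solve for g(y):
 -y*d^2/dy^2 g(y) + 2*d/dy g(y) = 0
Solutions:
 g(y) = C1 + C2*y^3


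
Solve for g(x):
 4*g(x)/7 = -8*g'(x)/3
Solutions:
 g(x) = C1*exp(-3*x/14)


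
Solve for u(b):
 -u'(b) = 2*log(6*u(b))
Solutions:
 Integral(1/(log(_y) + log(6)), (_y, u(b)))/2 = C1 - b


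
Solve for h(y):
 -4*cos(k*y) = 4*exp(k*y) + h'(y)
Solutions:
 h(y) = C1 - 4*exp(k*y)/k - 4*sin(k*y)/k


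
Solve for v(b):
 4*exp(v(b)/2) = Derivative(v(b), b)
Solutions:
 v(b) = 2*log(-1/(C1 + 4*b)) + 2*log(2)


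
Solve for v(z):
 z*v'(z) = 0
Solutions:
 v(z) = C1


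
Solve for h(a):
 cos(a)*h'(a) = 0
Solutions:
 h(a) = C1


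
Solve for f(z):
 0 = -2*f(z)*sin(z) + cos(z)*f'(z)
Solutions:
 f(z) = C1/cos(z)^2


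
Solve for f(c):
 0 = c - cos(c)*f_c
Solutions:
 f(c) = C1 + Integral(c/cos(c), c)


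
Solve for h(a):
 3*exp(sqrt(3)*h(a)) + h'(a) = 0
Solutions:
 h(a) = sqrt(3)*(2*log(1/(C1 + 3*a)) - log(3))/6


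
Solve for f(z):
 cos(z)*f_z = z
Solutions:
 f(z) = C1 + Integral(z/cos(z), z)


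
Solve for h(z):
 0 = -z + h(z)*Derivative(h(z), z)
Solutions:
 h(z) = -sqrt(C1 + z^2)
 h(z) = sqrt(C1 + z^2)


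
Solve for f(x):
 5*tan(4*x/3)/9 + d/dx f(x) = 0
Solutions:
 f(x) = C1 + 5*log(cos(4*x/3))/12


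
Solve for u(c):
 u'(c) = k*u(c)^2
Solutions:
 u(c) = -1/(C1 + c*k)


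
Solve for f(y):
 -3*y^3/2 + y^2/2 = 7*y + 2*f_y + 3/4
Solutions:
 f(y) = C1 - 3*y^4/16 + y^3/12 - 7*y^2/4 - 3*y/8


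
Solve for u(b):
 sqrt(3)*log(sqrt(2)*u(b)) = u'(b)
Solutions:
 -2*sqrt(3)*Integral(1/(2*log(_y) + log(2)), (_y, u(b)))/3 = C1 - b


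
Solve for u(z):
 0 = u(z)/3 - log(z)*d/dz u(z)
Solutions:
 u(z) = C1*exp(li(z)/3)


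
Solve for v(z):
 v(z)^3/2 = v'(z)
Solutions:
 v(z) = -sqrt(-1/(C1 + z))
 v(z) = sqrt(-1/(C1 + z))


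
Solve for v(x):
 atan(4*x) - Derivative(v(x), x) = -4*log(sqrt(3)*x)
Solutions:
 v(x) = C1 + 4*x*log(x) + x*atan(4*x) - 4*x + 2*x*log(3) - log(16*x^2 + 1)/8


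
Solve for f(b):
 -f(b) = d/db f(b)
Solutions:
 f(b) = C1*exp(-b)


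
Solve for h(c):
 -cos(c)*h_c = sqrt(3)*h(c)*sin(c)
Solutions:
 h(c) = C1*cos(c)^(sqrt(3))


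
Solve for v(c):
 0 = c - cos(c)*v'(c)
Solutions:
 v(c) = C1 + Integral(c/cos(c), c)


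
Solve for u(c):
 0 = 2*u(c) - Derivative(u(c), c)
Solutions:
 u(c) = C1*exp(2*c)


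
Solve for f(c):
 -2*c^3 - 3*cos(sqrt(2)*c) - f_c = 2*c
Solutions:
 f(c) = C1 - c^4/2 - c^2 - 3*sqrt(2)*sin(sqrt(2)*c)/2


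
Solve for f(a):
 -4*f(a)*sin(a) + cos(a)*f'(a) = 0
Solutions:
 f(a) = C1/cos(a)^4


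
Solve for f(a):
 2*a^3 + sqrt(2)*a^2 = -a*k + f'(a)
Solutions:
 f(a) = C1 + a^4/2 + sqrt(2)*a^3/3 + a^2*k/2


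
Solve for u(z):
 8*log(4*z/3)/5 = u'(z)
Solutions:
 u(z) = C1 + 8*z*log(z)/5 - 8*z*log(3)/5 - 8*z/5 + 16*z*log(2)/5


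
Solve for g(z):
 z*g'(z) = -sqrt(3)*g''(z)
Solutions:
 g(z) = C1 + C2*erf(sqrt(2)*3^(3/4)*z/6)


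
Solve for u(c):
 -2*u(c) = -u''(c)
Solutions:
 u(c) = C1*exp(-sqrt(2)*c) + C2*exp(sqrt(2)*c)


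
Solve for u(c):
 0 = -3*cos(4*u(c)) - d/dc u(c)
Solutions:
 u(c) = -asin((C1 + exp(24*c))/(C1 - exp(24*c)))/4 + pi/4
 u(c) = asin((C1 + exp(24*c))/(C1 - exp(24*c)))/4


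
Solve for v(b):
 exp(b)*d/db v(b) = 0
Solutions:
 v(b) = C1


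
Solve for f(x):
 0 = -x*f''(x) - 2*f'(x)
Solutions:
 f(x) = C1 + C2/x


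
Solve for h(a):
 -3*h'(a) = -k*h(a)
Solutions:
 h(a) = C1*exp(a*k/3)


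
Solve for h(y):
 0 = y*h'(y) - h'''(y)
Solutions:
 h(y) = C1 + Integral(C2*airyai(y) + C3*airybi(y), y)


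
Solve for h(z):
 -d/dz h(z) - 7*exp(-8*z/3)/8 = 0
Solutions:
 h(z) = C1 + 21*exp(-8*z/3)/64


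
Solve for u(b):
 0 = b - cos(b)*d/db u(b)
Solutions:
 u(b) = C1 + Integral(b/cos(b), b)


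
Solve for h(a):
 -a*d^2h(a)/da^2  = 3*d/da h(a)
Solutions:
 h(a) = C1 + C2/a^2


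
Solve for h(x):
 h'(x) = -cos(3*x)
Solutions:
 h(x) = C1 - sin(3*x)/3


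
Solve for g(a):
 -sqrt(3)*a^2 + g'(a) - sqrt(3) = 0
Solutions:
 g(a) = C1 + sqrt(3)*a^3/3 + sqrt(3)*a


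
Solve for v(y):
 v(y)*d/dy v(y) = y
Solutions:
 v(y) = -sqrt(C1 + y^2)
 v(y) = sqrt(C1 + y^2)


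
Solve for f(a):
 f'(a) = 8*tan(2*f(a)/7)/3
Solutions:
 f(a) = -7*asin(C1*exp(16*a/21))/2 + 7*pi/2
 f(a) = 7*asin(C1*exp(16*a/21))/2


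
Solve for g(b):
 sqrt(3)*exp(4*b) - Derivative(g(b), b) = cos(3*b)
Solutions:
 g(b) = C1 + sqrt(3)*exp(4*b)/4 - sin(3*b)/3


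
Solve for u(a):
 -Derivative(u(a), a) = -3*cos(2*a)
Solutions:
 u(a) = C1 + 3*sin(2*a)/2


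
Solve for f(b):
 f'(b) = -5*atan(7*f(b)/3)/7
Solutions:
 Integral(1/atan(7*_y/3), (_y, f(b))) = C1 - 5*b/7


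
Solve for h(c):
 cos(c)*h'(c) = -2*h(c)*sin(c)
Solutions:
 h(c) = C1*cos(c)^2


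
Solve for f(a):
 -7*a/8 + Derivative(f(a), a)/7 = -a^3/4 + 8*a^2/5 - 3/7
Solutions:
 f(a) = C1 - 7*a^4/16 + 56*a^3/15 + 49*a^2/16 - 3*a


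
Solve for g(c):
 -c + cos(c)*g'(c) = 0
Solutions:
 g(c) = C1 + Integral(c/cos(c), c)


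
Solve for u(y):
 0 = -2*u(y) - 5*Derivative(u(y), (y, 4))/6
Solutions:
 u(y) = (C1*sin(3^(1/4)*5^(3/4)*y/5) + C2*cos(3^(1/4)*5^(3/4)*y/5))*exp(-3^(1/4)*5^(3/4)*y/5) + (C3*sin(3^(1/4)*5^(3/4)*y/5) + C4*cos(3^(1/4)*5^(3/4)*y/5))*exp(3^(1/4)*5^(3/4)*y/5)


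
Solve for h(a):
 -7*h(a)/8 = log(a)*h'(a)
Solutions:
 h(a) = C1*exp(-7*li(a)/8)


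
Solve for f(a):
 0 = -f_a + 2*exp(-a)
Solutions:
 f(a) = C1 - 2*exp(-a)


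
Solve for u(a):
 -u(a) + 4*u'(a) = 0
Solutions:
 u(a) = C1*exp(a/4)


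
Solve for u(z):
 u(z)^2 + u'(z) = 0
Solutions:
 u(z) = 1/(C1 + z)


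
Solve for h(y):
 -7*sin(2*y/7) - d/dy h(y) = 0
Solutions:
 h(y) = C1 + 49*cos(2*y/7)/2


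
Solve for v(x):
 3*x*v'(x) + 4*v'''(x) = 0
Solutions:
 v(x) = C1 + Integral(C2*airyai(-6^(1/3)*x/2) + C3*airybi(-6^(1/3)*x/2), x)


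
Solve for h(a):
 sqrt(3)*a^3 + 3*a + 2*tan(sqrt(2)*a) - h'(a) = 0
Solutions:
 h(a) = C1 + sqrt(3)*a^4/4 + 3*a^2/2 - sqrt(2)*log(cos(sqrt(2)*a))


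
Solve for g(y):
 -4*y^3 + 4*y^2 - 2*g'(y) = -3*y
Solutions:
 g(y) = C1 - y^4/2 + 2*y^3/3 + 3*y^2/4


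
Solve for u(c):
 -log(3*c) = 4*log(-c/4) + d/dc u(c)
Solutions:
 u(c) = C1 - 5*c*log(c) + c*(-log(3) + 5 + 8*log(2) - 4*I*pi)


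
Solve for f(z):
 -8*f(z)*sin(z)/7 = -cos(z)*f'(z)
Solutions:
 f(z) = C1/cos(z)^(8/7)


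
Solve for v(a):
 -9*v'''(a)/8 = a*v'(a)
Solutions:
 v(a) = C1 + Integral(C2*airyai(-2*3^(1/3)*a/3) + C3*airybi(-2*3^(1/3)*a/3), a)


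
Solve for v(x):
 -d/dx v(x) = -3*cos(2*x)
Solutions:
 v(x) = C1 + 3*sin(2*x)/2


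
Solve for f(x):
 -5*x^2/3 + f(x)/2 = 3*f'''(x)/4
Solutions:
 f(x) = C3*exp(2^(1/3)*3^(2/3)*x/3) + 10*x^2/3 + (C1*sin(2^(1/3)*3^(1/6)*x/2) + C2*cos(2^(1/3)*3^(1/6)*x/2))*exp(-2^(1/3)*3^(2/3)*x/6)


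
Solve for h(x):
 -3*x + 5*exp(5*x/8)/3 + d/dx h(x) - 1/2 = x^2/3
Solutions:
 h(x) = C1 + x^3/9 + 3*x^2/2 + x/2 - 8*exp(5*x/8)/3


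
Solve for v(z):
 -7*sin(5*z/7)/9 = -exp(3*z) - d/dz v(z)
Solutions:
 v(z) = C1 - exp(3*z)/3 - 49*cos(5*z/7)/45


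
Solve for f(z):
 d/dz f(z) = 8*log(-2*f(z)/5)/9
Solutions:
 -9*Integral(1/(log(-_y) - log(5) + log(2)), (_y, f(z)))/8 = C1 - z


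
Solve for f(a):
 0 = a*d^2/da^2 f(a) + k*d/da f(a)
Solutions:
 f(a) = C1 + a^(1 - re(k))*(C2*sin(log(a)*Abs(im(k))) + C3*cos(log(a)*im(k)))


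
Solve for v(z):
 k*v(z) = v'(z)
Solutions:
 v(z) = C1*exp(k*z)


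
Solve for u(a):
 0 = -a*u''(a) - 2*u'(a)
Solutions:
 u(a) = C1 + C2/a


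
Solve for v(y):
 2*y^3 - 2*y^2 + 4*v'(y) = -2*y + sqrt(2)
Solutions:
 v(y) = C1 - y^4/8 + y^3/6 - y^2/4 + sqrt(2)*y/4


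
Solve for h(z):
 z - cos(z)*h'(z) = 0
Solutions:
 h(z) = C1 + Integral(z/cos(z), z)


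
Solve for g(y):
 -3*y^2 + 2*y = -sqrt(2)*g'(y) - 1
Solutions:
 g(y) = C1 + sqrt(2)*y^3/2 - sqrt(2)*y^2/2 - sqrt(2)*y/2


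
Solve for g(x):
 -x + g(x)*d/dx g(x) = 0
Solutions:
 g(x) = -sqrt(C1 + x^2)
 g(x) = sqrt(C1 + x^2)


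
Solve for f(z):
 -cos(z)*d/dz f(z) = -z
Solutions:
 f(z) = C1 + Integral(z/cos(z), z)


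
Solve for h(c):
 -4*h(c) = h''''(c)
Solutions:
 h(c) = (C1*sin(c) + C2*cos(c))*exp(-c) + (C3*sin(c) + C4*cos(c))*exp(c)


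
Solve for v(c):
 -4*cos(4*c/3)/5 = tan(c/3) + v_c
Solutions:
 v(c) = C1 + 3*log(cos(c/3)) - 3*sin(4*c/3)/5


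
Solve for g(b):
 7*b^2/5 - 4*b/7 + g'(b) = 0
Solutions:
 g(b) = C1 - 7*b^3/15 + 2*b^2/7


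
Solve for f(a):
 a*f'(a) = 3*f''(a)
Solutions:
 f(a) = C1 + C2*erfi(sqrt(6)*a/6)


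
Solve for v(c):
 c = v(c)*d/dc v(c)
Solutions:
 v(c) = -sqrt(C1 + c^2)
 v(c) = sqrt(C1 + c^2)


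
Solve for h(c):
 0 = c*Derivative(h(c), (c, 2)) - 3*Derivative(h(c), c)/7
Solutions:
 h(c) = C1 + C2*c^(10/7)


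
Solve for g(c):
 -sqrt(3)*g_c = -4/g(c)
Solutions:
 g(c) = -sqrt(C1 + 24*sqrt(3)*c)/3
 g(c) = sqrt(C1 + 24*sqrt(3)*c)/3


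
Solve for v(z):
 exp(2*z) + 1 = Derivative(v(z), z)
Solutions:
 v(z) = C1 + z + exp(2*z)/2


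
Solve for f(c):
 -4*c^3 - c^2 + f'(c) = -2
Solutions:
 f(c) = C1 + c^4 + c^3/3 - 2*c


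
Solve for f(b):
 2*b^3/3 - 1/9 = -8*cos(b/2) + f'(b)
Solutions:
 f(b) = C1 + b^4/6 - b/9 + 16*sin(b/2)


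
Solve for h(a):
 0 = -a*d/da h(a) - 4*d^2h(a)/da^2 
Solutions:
 h(a) = C1 + C2*erf(sqrt(2)*a/4)


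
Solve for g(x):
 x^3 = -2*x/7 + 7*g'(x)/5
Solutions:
 g(x) = C1 + 5*x^4/28 + 5*x^2/49


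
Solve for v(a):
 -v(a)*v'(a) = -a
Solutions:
 v(a) = -sqrt(C1 + a^2)
 v(a) = sqrt(C1 + a^2)


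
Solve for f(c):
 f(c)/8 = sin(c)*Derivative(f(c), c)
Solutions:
 f(c) = C1*(cos(c) - 1)^(1/16)/(cos(c) + 1)^(1/16)


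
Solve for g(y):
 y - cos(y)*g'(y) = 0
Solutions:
 g(y) = C1 + Integral(y/cos(y), y)


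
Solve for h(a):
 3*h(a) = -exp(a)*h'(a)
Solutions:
 h(a) = C1*exp(3*exp(-a))


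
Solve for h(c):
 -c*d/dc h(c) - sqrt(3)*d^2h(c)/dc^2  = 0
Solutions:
 h(c) = C1 + C2*erf(sqrt(2)*3^(3/4)*c/6)


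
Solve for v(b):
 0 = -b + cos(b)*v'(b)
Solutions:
 v(b) = C1 + Integral(b/cos(b), b)


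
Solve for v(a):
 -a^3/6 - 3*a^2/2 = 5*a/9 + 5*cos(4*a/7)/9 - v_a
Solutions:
 v(a) = C1 + a^4/24 + a^3/2 + 5*a^2/18 + 35*sin(4*a/7)/36


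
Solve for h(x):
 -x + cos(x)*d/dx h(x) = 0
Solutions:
 h(x) = C1 + Integral(x/cos(x), x)


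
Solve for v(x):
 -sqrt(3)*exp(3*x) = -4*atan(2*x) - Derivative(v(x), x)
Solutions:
 v(x) = C1 - 4*x*atan(2*x) + sqrt(3)*exp(3*x)/3 + log(4*x^2 + 1)


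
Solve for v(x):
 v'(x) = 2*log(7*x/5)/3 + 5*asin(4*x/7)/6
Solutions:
 v(x) = C1 + 2*x*log(x)/3 + 5*x*asin(4*x/7)/6 - 2*x*log(5)/3 - 2*x/3 + 2*x*log(7)/3 + 5*sqrt(49 - 16*x^2)/24


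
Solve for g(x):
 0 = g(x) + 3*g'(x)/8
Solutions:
 g(x) = C1*exp(-8*x/3)


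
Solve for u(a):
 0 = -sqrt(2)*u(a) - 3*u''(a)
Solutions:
 u(a) = C1*sin(2^(1/4)*sqrt(3)*a/3) + C2*cos(2^(1/4)*sqrt(3)*a/3)


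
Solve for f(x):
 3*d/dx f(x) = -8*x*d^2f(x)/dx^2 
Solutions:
 f(x) = C1 + C2*x^(5/8)


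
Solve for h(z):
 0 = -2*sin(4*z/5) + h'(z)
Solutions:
 h(z) = C1 - 5*cos(4*z/5)/2


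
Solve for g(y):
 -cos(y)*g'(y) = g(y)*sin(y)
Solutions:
 g(y) = C1*cos(y)


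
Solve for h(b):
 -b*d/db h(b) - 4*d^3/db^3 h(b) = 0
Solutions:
 h(b) = C1 + Integral(C2*airyai(-2^(1/3)*b/2) + C3*airybi(-2^(1/3)*b/2), b)


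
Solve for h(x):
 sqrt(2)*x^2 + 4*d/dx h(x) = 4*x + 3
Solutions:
 h(x) = C1 - sqrt(2)*x^3/12 + x^2/2 + 3*x/4


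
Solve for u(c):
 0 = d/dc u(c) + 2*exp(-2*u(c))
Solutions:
 u(c) = log(-sqrt(C1 - 4*c))
 u(c) = log(C1 - 4*c)/2


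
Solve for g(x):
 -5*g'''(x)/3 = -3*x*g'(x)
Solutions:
 g(x) = C1 + Integral(C2*airyai(15^(2/3)*x/5) + C3*airybi(15^(2/3)*x/5), x)


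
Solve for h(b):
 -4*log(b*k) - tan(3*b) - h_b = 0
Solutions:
 h(b) = C1 - 4*b*log(b*k) + 4*b + log(cos(3*b))/3


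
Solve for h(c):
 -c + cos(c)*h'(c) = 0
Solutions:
 h(c) = C1 + Integral(c/cos(c), c)


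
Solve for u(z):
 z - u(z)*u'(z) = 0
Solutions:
 u(z) = -sqrt(C1 + z^2)
 u(z) = sqrt(C1 + z^2)


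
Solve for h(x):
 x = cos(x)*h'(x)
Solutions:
 h(x) = C1 + Integral(x/cos(x), x)


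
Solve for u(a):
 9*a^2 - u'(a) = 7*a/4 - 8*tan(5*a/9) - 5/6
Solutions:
 u(a) = C1 + 3*a^3 - 7*a^2/8 + 5*a/6 - 72*log(cos(5*a/9))/5


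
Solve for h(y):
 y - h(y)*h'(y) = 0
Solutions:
 h(y) = -sqrt(C1 + y^2)
 h(y) = sqrt(C1 + y^2)


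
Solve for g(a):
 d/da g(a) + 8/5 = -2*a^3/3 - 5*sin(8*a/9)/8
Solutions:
 g(a) = C1 - a^4/6 - 8*a/5 + 45*cos(8*a/9)/64


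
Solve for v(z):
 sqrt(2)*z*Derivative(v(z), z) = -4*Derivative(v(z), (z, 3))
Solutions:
 v(z) = C1 + Integral(C2*airyai(-sqrt(2)*z/2) + C3*airybi(-sqrt(2)*z/2), z)


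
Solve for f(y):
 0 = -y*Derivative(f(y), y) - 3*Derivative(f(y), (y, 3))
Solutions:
 f(y) = C1 + Integral(C2*airyai(-3^(2/3)*y/3) + C3*airybi(-3^(2/3)*y/3), y)


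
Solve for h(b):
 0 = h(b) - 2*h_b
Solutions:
 h(b) = C1*exp(b/2)


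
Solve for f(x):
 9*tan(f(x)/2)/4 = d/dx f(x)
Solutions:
 f(x) = -2*asin(C1*exp(9*x/8)) + 2*pi
 f(x) = 2*asin(C1*exp(9*x/8))


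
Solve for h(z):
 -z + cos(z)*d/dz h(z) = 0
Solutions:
 h(z) = C1 + Integral(z/cos(z), z)


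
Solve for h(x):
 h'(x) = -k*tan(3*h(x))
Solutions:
 h(x) = -asin(C1*exp(-3*k*x))/3 + pi/3
 h(x) = asin(C1*exp(-3*k*x))/3


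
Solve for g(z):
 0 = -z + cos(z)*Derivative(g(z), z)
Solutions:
 g(z) = C1 + Integral(z/cos(z), z)


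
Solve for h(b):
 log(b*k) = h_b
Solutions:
 h(b) = C1 + b*log(b*k) - b


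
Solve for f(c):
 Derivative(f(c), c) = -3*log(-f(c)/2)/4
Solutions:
 4*Integral(1/(log(-_y) - log(2)), (_y, f(c)))/3 = C1 - c


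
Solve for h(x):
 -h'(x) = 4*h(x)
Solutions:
 h(x) = C1*exp(-4*x)


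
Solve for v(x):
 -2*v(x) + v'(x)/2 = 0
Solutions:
 v(x) = C1*exp(4*x)


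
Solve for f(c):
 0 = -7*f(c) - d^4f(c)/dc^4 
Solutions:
 f(c) = (C1*sin(sqrt(2)*7^(1/4)*c/2) + C2*cos(sqrt(2)*7^(1/4)*c/2))*exp(-sqrt(2)*7^(1/4)*c/2) + (C3*sin(sqrt(2)*7^(1/4)*c/2) + C4*cos(sqrt(2)*7^(1/4)*c/2))*exp(sqrt(2)*7^(1/4)*c/2)


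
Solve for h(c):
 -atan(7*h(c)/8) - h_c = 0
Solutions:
 Integral(1/atan(7*_y/8), (_y, h(c))) = C1 - c


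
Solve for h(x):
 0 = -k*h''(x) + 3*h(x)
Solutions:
 h(x) = C1*exp(-sqrt(3)*x*sqrt(1/k)) + C2*exp(sqrt(3)*x*sqrt(1/k))


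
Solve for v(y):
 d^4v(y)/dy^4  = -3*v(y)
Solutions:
 v(y) = (C1*sin(sqrt(2)*3^(1/4)*y/2) + C2*cos(sqrt(2)*3^(1/4)*y/2))*exp(-sqrt(2)*3^(1/4)*y/2) + (C3*sin(sqrt(2)*3^(1/4)*y/2) + C4*cos(sqrt(2)*3^(1/4)*y/2))*exp(sqrt(2)*3^(1/4)*y/2)


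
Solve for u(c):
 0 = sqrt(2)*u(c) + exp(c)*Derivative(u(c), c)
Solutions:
 u(c) = C1*exp(sqrt(2)*exp(-c))


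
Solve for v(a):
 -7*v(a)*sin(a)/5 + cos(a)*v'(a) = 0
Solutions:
 v(a) = C1/cos(a)^(7/5)


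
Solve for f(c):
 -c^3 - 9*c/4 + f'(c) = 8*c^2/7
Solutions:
 f(c) = C1 + c^4/4 + 8*c^3/21 + 9*c^2/8


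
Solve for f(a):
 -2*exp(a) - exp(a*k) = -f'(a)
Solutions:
 f(a) = C1 + 2*exp(a) + exp(a*k)/k


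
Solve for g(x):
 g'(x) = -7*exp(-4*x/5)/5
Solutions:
 g(x) = C1 + 7*exp(-4*x/5)/4


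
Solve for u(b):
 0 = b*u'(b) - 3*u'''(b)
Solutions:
 u(b) = C1 + Integral(C2*airyai(3^(2/3)*b/3) + C3*airybi(3^(2/3)*b/3), b)


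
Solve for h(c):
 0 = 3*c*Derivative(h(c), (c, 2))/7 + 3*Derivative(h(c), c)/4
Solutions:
 h(c) = C1 + C2/c^(3/4)


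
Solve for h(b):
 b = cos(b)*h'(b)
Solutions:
 h(b) = C1 + Integral(b/cos(b), b)


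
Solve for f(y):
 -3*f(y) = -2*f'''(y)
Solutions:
 f(y) = C3*exp(2^(2/3)*3^(1/3)*y/2) + (C1*sin(2^(2/3)*3^(5/6)*y/4) + C2*cos(2^(2/3)*3^(5/6)*y/4))*exp(-2^(2/3)*3^(1/3)*y/4)


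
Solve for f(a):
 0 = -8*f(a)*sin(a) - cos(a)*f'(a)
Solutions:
 f(a) = C1*cos(a)^8


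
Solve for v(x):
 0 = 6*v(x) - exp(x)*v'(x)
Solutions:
 v(x) = C1*exp(-6*exp(-x))


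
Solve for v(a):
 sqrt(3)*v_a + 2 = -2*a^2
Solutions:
 v(a) = C1 - 2*sqrt(3)*a^3/9 - 2*sqrt(3)*a/3


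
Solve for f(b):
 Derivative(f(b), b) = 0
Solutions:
 f(b) = C1


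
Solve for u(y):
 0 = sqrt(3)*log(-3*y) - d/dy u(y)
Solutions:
 u(y) = C1 + sqrt(3)*y*log(-y) + sqrt(3)*y*(-1 + log(3))


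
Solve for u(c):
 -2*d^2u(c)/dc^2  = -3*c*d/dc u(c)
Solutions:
 u(c) = C1 + C2*erfi(sqrt(3)*c/2)


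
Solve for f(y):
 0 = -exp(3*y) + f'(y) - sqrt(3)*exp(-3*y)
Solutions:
 f(y) = C1 + exp(3*y)/3 - sqrt(3)*exp(-3*y)/3


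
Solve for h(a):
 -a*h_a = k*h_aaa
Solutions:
 h(a) = C1 + Integral(C2*airyai(a*(-1/k)^(1/3)) + C3*airybi(a*(-1/k)^(1/3)), a)


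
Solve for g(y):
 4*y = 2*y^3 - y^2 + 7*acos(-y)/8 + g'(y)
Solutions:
 g(y) = C1 - y^4/2 + y^3/3 + 2*y^2 - 7*y*acos(-y)/8 - 7*sqrt(1 - y^2)/8


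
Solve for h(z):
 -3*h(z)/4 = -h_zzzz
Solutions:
 h(z) = C1*exp(-sqrt(2)*3^(1/4)*z/2) + C2*exp(sqrt(2)*3^(1/4)*z/2) + C3*sin(sqrt(2)*3^(1/4)*z/2) + C4*cos(sqrt(2)*3^(1/4)*z/2)


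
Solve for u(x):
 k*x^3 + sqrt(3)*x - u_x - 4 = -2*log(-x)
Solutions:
 u(x) = C1 + k*x^4/4 + sqrt(3)*x^2/2 + 2*x*log(-x) - 6*x


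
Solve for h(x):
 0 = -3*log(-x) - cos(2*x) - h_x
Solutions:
 h(x) = C1 - 3*x*log(-x) + 3*x - sin(2*x)/2


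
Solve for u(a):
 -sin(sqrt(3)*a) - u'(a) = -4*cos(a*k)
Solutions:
 u(a) = C1 + sqrt(3)*cos(sqrt(3)*a)/3 + 4*sin(a*k)/k


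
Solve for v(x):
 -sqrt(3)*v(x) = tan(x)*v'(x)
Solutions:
 v(x) = C1/sin(x)^(sqrt(3))


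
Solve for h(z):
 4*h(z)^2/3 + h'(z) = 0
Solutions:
 h(z) = 3/(C1 + 4*z)


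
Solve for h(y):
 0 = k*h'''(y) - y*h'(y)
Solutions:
 h(y) = C1 + Integral(C2*airyai(y*(1/k)^(1/3)) + C3*airybi(y*(1/k)^(1/3)), y)


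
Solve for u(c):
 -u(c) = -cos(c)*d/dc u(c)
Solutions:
 u(c) = C1*sqrt(sin(c) + 1)/sqrt(sin(c) - 1)


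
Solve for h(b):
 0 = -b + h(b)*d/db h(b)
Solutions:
 h(b) = -sqrt(C1 + b^2)
 h(b) = sqrt(C1 + b^2)


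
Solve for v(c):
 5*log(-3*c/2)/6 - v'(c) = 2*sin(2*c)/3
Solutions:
 v(c) = C1 + 5*c*log(-c)/6 - 5*c/6 - 5*c*log(2)/6 + 5*c*log(3)/6 + cos(2*c)/3


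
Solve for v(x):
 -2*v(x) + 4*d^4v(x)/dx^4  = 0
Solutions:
 v(x) = C1*exp(-2^(3/4)*x/2) + C2*exp(2^(3/4)*x/2) + C3*sin(2^(3/4)*x/2) + C4*cos(2^(3/4)*x/2)


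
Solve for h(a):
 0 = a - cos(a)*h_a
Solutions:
 h(a) = C1 + Integral(a/cos(a), a)


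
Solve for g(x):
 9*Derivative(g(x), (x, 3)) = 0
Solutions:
 g(x) = C1 + C2*x + C3*x^2


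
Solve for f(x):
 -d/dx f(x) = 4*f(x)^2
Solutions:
 f(x) = 1/(C1 + 4*x)


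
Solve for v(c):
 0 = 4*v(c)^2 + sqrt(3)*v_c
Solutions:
 v(c) = 3/(C1 + 4*sqrt(3)*c)


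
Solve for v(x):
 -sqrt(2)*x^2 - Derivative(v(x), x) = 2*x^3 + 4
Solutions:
 v(x) = C1 - x^4/2 - sqrt(2)*x^3/3 - 4*x


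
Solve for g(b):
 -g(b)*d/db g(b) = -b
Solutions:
 g(b) = -sqrt(C1 + b^2)
 g(b) = sqrt(C1 + b^2)


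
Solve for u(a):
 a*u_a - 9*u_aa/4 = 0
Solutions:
 u(a) = C1 + C2*erfi(sqrt(2)*a/3)


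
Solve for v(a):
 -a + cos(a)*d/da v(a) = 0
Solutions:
 v(a) = C1 + Integral(a/cos(a), a)


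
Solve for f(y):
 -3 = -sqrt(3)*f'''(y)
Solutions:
 f(y) = C1 + C2*y + C3*y^2 + sqrt(3)*y^3/6


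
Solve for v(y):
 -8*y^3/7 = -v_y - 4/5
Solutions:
 v(y) = C1 + 2*y^4/7 - 4*y/5


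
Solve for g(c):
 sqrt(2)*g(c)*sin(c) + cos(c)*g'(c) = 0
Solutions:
 g(c) = C1*cos(c)^(sqrt(2))


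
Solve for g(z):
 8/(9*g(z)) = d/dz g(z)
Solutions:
 g(z) = -sqrt(C1 + 16*z)/3
 g(z) = sqrt(C1 + 16*z)/3


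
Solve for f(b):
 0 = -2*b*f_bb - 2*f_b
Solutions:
 f(b) = C1 + C2*log(b)


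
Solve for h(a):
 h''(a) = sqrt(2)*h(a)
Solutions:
 h(a) = C1*exp(-2^(1/4)*a) + C2*exp(2^(1/4)*a)


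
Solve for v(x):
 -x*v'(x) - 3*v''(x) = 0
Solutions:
 v(x) = C1 + C2*erf(sqrt(6)*x/6)


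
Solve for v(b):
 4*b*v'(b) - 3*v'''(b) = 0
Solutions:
 v(b) = C1 + Integral(C2*airyai(6^(2/3)*b/3) + C3*airybi(6^(2/3)*b/3), b)


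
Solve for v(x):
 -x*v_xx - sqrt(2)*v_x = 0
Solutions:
 v(x) = C1 + C2*x^(1 - sqrt(2))


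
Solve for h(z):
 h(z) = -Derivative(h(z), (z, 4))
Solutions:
 h(z) = (C1*sin(sqrt(2)*z/2) + C2*cos(sqrt(2)*z/2))*exp(-sqrt(2)*z/2) + (C3*sin(sqrt(2)*z/2) + C4*cos(sqrt(2)*z/2))*exp(sqrt(2)*z/2)


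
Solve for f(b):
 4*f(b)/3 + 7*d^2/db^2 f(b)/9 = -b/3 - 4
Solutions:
 f(b) = C1*sin(2*sqrt(21)*b/7) + C2*cos(2*sqrt(21)*b/7) - b/4 - 3


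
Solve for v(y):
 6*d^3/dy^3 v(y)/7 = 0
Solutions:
 v(y) = C1 + C2*y + C3*y^2


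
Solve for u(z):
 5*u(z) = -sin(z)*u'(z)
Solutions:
 u(z) = C1*sqrt(cos(z) + 1)*(cos(z)^2 + 2*cos(z) + 1)/(sqrt(cos(z) - 1)*(cos(z)^2 - 2*cos(z) + 1))


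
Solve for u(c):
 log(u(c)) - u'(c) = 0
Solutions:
 li(u(c)) = C1 + c


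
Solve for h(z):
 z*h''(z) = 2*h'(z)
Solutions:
 h(z) = C1 + C2*z^3


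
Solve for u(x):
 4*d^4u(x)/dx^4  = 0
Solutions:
 u(x) = C1 + C2*x + C3*x^2 + C4*x^3


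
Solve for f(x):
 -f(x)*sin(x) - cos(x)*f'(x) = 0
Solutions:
 f(x) = C1*cos(x)


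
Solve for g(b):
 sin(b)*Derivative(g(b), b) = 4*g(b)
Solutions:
 g(b) = C1*(cos(b)^2 - 2*cos(b) + 1)/(cos(b)^2 + 2*cos(b) + 1)


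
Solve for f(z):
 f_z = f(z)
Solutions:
 f(z) = C1*exp(z)


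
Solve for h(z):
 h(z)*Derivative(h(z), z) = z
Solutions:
 h(z) = -sqrt(C1 + z^2)
 h(z) = sqrt(C1 + z^2)


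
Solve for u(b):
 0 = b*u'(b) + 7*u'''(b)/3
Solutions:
 u(b) = C1 + Integral(C2*airyai(-3^(1/3)*7^(2/3)*b/7) + C3*airybi(-3^(1/3)*7^(2/3)*b/7), b)


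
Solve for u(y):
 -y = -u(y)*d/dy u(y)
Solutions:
 u(y) = -sqrt(C1 + y^2)
 u(y) = sqrt(C1 + y^2)


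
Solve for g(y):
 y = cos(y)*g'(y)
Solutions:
 g(y) = C1 + Integral(y/cos(y), y)


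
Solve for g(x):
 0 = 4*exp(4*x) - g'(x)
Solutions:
 g(x) = C1 + exp(4*x)


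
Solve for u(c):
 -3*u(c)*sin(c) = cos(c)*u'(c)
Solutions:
 u(c) = C1*cos(c)^3


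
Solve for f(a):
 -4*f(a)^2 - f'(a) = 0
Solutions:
 f(a) = 1/(C1 + 4*a)


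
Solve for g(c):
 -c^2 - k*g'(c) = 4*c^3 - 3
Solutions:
 g(c) = C1 - c^4/k - c^3/(3*k) + 3*c/k


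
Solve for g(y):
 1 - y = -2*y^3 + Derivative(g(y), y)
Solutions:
 g(y) = C1 + y^4/2 - y^2/2 + y


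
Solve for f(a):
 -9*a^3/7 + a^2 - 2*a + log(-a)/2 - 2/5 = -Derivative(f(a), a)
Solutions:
 f(a) = C1 + 9*a^4/28 - a^3/3 + a^2 - a*log(-a)/2 + 9*a/10


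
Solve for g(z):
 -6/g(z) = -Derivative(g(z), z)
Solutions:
 g(z) = -sqrt(C1 + 12*z)
 g(z) = sqrt(C1 + 12*z)


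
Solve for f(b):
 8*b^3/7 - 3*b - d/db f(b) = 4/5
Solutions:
 f(b) = C1 + 2*b^4/7 - 3*b^2/2 - 4*b/5


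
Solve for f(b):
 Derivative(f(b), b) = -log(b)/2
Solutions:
 f(b) = C1 - b*log(b)/2 + b/2


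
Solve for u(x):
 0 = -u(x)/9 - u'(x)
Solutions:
 u(x) = C1*exp(-x/9)


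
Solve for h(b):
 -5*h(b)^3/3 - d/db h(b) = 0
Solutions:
 h(b) = -sqrt(6)*sqrt(-1/(C1 - 5*b))/2
 h(b) = sqrt(6)*sqrt(-1/(C1 - 5*b))/2


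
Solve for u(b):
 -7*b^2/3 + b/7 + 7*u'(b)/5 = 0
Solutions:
 u(b) = C1 + 5*b^3/9 - 5*b^2/98


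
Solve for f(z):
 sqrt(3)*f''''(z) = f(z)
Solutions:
 f(z) = C1*exp(-3^(7/8)*z/3) + C2*exp(3^(7/8)*z/3) + C3*sin(3^(7/8)*z/3) + C4*cos(3^(7/8)*z/3)


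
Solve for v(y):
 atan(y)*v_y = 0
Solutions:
 v(y) = C1


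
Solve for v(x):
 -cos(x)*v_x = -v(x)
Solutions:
 v(x) = C1*sqrt(sin(x) + 1)/sqrt(sin(x) - 1)


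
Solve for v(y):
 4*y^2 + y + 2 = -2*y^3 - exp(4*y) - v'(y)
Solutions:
 v(y) = C1 - y^4/2 - 4*y^3/3 - y^2/2 - 2*y - exp(4*y)/4


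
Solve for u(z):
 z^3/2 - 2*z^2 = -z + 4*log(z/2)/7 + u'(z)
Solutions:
 u(z) = C1 + z^4/8 - 2*z^3/3 + z^2/2 - 4*z*log(z)/7 + 4*z*log(2)/7 + 4*z/7


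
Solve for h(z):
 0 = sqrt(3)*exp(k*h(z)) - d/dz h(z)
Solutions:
 h(z) = Piecewise((log(-1/(C1*k + sqrt(3)*k*z))/k, Ne(k, 0)), (nan, True))
 h(z) = Piecewise((C1 + sqrt(3)*z, Eq(k, 0)), (nan, True))


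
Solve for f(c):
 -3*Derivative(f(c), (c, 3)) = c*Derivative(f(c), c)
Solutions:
 f(c) = C1 + Integral(C2*airyai(-3^(2/3)*c/3) + C3*airybi(-3^(2/3)*c/3), c)


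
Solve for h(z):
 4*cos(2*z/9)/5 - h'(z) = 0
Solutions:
 h(z) = C1 + 18*sin(2*z/9)/5


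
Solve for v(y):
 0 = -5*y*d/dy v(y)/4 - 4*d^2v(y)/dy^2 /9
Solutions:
 v(y) = C1 + C2*erf(3*sqrt(10)*y/8)


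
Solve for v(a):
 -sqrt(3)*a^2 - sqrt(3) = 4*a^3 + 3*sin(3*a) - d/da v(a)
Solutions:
 v(a) = C1 + a^4 + sqrt(3)*a^3/3 + sqrt(3)*a - cos(3*a)


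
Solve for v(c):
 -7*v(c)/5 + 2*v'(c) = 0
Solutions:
 v(c) = C1*exp(7*c/10)


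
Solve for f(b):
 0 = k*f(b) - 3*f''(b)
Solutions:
 f(b) = C1*exp(-sqrt(3)*b*sqrt(k)/3) + C2*exp(sqrt(3)*b*sqrt(k)/3)


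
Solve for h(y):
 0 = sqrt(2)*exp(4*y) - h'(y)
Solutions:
 h(y) = C1 + sqrt(2)*exp(4*y)/4


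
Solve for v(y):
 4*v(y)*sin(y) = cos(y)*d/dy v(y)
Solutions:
 v(y) = C1/cos(y)^4


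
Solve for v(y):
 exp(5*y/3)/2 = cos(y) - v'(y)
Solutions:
 v(y) = C1 - 3*exp(5*y/3)/10 + sin(y)


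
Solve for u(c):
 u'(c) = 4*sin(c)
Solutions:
 u(c) = C1 - 4*cos(c)


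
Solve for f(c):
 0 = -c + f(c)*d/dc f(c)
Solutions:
 f(c) = -sqrt(C1 + c^2)
 f(c) = sqrt(C1 + c^2)


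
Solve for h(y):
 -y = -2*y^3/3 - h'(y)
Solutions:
 h(y) = C1 - y^4/6 + y^2/2


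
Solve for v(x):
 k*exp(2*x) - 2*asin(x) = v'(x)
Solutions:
 v(x) = C1 + k*exp(2*x)/2 - 2*x*asin(x) - 2*sqrt(1 - x^2)


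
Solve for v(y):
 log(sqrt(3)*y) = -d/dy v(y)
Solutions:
 v(y) = C1 - y*log(y) - y*log(3)/2 + y


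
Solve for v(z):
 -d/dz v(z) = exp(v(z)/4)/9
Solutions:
 v(z) = 4*log(1/(C1 + z)) + 8*log(6)


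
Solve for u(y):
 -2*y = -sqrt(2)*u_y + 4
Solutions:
 u(y) = C1 + sqrt(2)*y^2/2 + 2*sqrt(2)*y


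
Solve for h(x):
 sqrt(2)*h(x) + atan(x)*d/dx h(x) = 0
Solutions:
 h(x) = C1*exp(-sqrt(2)*Integral(1/atan(x), x))


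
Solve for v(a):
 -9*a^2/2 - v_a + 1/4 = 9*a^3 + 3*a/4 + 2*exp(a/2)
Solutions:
 v(a) = C1 - 9*a^4/4 - 3*a^3/2 - 3*a^2/8 + a/4 - 4*exp(a/2)


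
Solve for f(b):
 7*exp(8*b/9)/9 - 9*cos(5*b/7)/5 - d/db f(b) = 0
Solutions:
 f(b) = C1 + 7*exp(8*b/9)/8 - 63*sin(5*b/7)/25


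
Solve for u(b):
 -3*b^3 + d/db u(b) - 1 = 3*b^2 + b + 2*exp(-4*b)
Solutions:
 u(b) = C1 + 3*b^4/4 + b^3 + b^2/2 + b - exp(-4*b)/2


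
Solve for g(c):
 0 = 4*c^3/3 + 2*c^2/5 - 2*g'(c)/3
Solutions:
 g(c) = C1 + c^4/2 + c^3/5


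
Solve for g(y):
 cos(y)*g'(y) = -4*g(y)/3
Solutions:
 g(y) = C1*(sin(y) - 1)^(2/3)/(sin(y) + 1)^(2/3)


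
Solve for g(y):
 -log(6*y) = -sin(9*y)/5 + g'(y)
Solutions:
 g(y) = C1 - y*log(y) - y*log(6) + y - cos(9*y)/45


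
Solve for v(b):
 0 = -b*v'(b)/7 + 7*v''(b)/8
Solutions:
 v(b) = C1 + C2*erfi(2*b/7)


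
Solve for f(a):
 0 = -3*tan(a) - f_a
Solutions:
 f(a) = C1 + 3*log(cos(a))


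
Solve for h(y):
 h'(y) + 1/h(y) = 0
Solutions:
 h(y) = -sqrt(C1 - 2*y)
 h(y) = sqrt(C1 - 2*y)


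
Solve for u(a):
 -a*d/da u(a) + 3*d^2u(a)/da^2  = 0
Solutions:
 u(a) = C1 + C2*erfi(sqrt(6)*a/6)


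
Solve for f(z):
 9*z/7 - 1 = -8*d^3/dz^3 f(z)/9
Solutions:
 f(z) = C1 + C2*z + C3*z^2 - 27*z^4/448 + 3*z^3/16


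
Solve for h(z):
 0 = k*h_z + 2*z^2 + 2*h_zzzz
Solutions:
 h(z) = C1 + C2*exp(2^(2/3)*z*(-k)^(1/3)/2) + C3*exp(2^(2/3)*z*(-k)^(1/3)*(-1 + sqrt(3)*I)/4) + C4*exp(-2^(2/3)*z*(-k)^(1/3)*(1 + sqrt(3)*I)/4) - 2*z^3/(3*k)


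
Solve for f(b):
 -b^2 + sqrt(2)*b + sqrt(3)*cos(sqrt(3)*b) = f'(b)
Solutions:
 f(b) = C1 - b^3/3 + sqrt(2)*b^2/2 + sin(sqrt(3)*b)


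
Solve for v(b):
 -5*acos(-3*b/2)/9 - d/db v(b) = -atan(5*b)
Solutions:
 v(b) = C1 - 5*b*acos(-3*b/2)/9 + b*atan(5*b) - 5*sqrt(4 - 9*b^2)/27 - log(25*b^2 + 1)/10


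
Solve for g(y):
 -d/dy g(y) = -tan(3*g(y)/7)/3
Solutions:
 g(y) = -7*asin(C1*exp(y/7))/3 + 7*pi/3
 g(y) = 7*asin(C1*exp(y/7))/3


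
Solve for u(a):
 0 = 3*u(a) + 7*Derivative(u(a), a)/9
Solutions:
 u(a) = C1*exp(-27*a/7)


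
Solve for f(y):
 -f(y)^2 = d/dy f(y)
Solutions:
 f(y) = 1/(C1 + y)


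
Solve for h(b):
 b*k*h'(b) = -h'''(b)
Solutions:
 h(b) = C1 + Integral(C2*airyai(b*(-k)^(1/3)) + C3*airybi(b*(-k)^(1/3)), b)


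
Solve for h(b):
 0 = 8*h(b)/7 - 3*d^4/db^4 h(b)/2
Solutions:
 h(b) = C1*exp(-2*21^(3/4)*b/21) + C2*exp(2*21^(3/4)*b/21) + C3*sin(2*21^(3/4)*b/21) + C4*cos(2*21^(3/4)*b/21)


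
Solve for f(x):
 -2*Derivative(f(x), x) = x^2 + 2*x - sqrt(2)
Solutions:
 f(x) = C1 - x^3/6 - x^2/2 + sqrt(2)*x/2


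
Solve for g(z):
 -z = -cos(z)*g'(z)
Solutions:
 g(z) = C1 + Integral(z/cos(z), z)


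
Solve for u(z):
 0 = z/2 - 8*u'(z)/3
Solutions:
 u(z) = C1 + 3*z^2/32


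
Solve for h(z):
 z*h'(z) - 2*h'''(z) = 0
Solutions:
 h(z) = C1 + Integral(C2*airyai(2^(2/3)*z/2) + C3*airybi(2^(2/3)*z/2), z)


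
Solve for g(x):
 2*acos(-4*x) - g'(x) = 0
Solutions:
 g(x) = C1 + 2*x*acos(-4*x) + sqrt(1 - 16*x^2)/2


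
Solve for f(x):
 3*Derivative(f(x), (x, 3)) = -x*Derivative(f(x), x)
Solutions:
 f(x) = C1 + Integral(C2*airyai(-3^(2/3)*x/3) + C3*airybi(-3^(2/3)*x/3), x)


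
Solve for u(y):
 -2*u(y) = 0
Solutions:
 u(y) = 0


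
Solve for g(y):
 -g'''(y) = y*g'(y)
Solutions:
 g(y) = C1 + Integral(C2*airyai(-y) + C3*airybi(-y), y)


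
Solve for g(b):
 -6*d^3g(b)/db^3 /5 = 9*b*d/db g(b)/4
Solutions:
 g(b) = C1 + Integral(C2*airyai(-15^(1/3)*b/2) + C3*airybi(-15^(1/3)*b/2), b)


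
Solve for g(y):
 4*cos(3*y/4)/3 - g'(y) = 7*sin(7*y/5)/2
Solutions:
 g(y) = C1 + 16*sin(3*y/4)/9 + 5*cos(7*y/5)/2


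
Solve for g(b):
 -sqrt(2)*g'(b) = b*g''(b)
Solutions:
 g(b) = C1 + C2*b^(1 - sqrt(2))


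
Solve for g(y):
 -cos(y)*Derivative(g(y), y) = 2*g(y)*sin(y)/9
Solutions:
 g(y) = C1*cos(y)^(2/9)


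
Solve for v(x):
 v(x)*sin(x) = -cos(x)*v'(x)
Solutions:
 v(x) = C1*cos(x)


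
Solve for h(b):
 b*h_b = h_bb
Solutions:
 h(b) = C1 + C2*erfi(sqrt(2)*b/2)


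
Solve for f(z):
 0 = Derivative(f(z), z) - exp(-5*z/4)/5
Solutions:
 f(z) = C1 - 4*exp(-5*z/4)/25


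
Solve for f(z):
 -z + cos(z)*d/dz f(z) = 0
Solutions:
 f(z) = C1 + Integral(z/cos(z), z)


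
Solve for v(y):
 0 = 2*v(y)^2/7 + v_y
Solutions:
 v(y) = 7/(C1 + 2*y)


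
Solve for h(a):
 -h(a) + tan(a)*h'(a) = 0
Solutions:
 h(a) = C1*sin(a)


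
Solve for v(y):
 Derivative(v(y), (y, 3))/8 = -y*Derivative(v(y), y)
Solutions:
 v(y) = C1 + Integral(C2*airyai(-2*y) + C3*airybi(-2*y), y)


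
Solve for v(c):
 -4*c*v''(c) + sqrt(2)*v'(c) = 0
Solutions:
 v(c) = C1 + C2*c^(sqrt(2)/4 + 1)


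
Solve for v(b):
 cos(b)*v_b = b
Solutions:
 v(b) = C1 + Integral(b/cos(b), b)


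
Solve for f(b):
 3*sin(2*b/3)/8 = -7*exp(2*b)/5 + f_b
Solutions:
 f(b) = C1 + 7*exp(2*b)/10 - 9*cos(2*b/3)/16


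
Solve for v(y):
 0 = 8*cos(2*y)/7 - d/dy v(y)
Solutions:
 v(y) = C1 + 4*sin(2*y)/7


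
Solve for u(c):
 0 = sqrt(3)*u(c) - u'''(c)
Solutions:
 u(c) = C3*exp(3^(1/6)*c) + (C1*sin(3^(2/3)*c/2) + C2*cos(3^(2/3)*c/2))*exp(-3^(1/6)*c/2)


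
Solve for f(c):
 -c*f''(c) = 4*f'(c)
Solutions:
 f(c) = C1 + C2/c^3


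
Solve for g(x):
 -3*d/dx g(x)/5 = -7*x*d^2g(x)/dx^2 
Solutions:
 g(x) = C1 + C2*x^(38/35)


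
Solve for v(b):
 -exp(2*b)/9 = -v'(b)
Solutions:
 v(b) = C1 + exp(2*b)/18


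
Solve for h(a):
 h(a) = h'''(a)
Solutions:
 h(a) = C3*exp(a) + (C1*sin(sqrt(3)*a/2) + C2*cos(sqrt(3)*a/2))*exp(-a/2)


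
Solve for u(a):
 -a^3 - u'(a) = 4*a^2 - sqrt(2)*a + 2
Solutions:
 u(a) = C1 - a^4/4 - 4*a^3/3 + sqrt(2)*a^2/2 - 2*a


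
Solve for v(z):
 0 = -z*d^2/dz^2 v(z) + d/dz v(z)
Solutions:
 v(z) = C1 + C2*z^2


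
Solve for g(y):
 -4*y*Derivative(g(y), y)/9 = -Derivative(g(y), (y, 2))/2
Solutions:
 g(y) = C1 + C2*erfi(2*y/3)


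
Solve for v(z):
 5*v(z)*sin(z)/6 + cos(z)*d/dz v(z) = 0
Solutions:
 v(z) = C1*cos(z)^(5/6)


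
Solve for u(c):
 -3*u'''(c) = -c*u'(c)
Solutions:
 u(c) = C1 + Integral(C2*airyai(3^(2/3)*c/3) + C3*airybi(3^(2/3)*c/3), c)


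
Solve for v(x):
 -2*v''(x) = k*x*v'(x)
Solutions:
 v(x) = Piecewise((-sqrt(pi)*C1*erf(sqrt(k)*x/2)/sqrt(k) - C2, (k > 0) | (k < 0)), (-C1*x - C2, True))


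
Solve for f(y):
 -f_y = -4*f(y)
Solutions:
 f(y) = C1*exp(4*y)


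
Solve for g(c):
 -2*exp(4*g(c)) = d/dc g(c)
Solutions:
 g(c) = log(-I*(1/(C1 + 8*c))^(1/4))
 g(c) = log(I*(1/(C1 + 8*c))^(1/4))
 g(c) = log(-(1/(C1 + 8*c))^(1/4))
 g(c) = log(1/(C1 + 8*c))/4


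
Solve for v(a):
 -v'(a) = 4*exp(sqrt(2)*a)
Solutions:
 v(a) = C1 - 2*sqrt(2)*exp(sqrt(2)*a)


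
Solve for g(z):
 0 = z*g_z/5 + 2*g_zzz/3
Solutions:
 g(z) = C1 + Integral(C2*airyai(-10^(2/3)*3^(1/3)*z/10) + C3*airybi(-10^(2/3)*3^(1/3)*z/10), z)


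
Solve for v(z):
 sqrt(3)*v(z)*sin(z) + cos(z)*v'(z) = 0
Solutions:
 v(z) = C1*cos(z)^(sqrt(3))


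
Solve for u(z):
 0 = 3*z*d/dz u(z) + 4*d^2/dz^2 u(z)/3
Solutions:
 u(z) = C1 + C2*erf(3*sqrt(2)*z/4)


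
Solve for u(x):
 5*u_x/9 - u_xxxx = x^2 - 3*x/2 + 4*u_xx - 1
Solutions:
 u(x) = C1 + C2*exp(-x*(-8*18^(1/3)/(5 + sqrt(793))^(1/3) + 12^(1/3)*(5 + sqrt(793))^(1/3))/12)*sin(2^(1/3)*3^(1/6)*x*(2/(5 + sqrt(793))^(1/3) + 2^(1/3)*3^(2/3)*(5 + sqrt(793))^(1/3)/12)) + C3*exp(-x*(-8*18^(1/3)/(5 + sqrt(793))^(1/3) + 12^(1/3)*(5 + sqrt(793))^(1/3))/12)*cos(2^(1/3)*3^(1/6)*x*(2/(5 + sqrt(793))^(1/3) + 2^(1/3)*3^(2/3)*(5 + sqrt(793))^(1/3)/12)) + C4*exp(x*(-8*18^(1/3)/(5 + sqrt(793))^(1/3) + 12^(1/3)*(5 + sqrt(793))^(1/3))/6) + 3*x^3/5 + 1161*x^2/100 + 20673*x/125


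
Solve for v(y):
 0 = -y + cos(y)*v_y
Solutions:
 v(y) = C1 + Integral(y/cos(y), y)


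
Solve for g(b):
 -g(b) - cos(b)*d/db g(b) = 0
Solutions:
 g(b) = C1*sqrt(sin(b) - 1)/sqrt(sin(b) + 1)


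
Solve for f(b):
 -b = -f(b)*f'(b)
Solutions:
 f(b) = -sqrt(C1 + b^2)
 f(b) = sqrt(C1 + b^2)


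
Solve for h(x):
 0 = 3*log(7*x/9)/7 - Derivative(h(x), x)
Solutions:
 h(x) = C1 + 3*x*log(x)/7 - 6*x*log(3)/7 - 3*x/7 + 3*x*log(7)/7


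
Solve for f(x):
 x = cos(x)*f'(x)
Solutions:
 f(x) = C1 + Integral(x/cos(x), x)


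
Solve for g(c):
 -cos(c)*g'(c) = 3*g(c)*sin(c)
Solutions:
 g(c) = C1*cos(c)^3


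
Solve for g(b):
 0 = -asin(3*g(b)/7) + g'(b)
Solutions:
 Integral(1/asin(3*_y/7), (_y, g(b))) = C1 + b


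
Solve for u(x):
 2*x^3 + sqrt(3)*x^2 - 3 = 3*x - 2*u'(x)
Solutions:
 u(x) = C1 - x^4/4 - sqrt(3)*x^3/6 + 3*x^2/4 + 3*x/2


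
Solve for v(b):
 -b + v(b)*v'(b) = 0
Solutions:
 v(b) = -sqrt(C1 + b^2)
 v(b) = sqrt(C1 + b^2)
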